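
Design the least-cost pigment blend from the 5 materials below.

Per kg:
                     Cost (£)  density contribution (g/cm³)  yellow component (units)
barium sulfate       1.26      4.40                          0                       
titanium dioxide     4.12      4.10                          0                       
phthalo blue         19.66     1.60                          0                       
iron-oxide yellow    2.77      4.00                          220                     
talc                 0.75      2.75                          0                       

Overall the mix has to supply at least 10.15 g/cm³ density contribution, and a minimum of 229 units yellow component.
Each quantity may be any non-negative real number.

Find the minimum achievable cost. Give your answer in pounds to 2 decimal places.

This is a linear program. Let x1 = kg of barium sulfate, x2 = kg of titanium dioxide, x3 = kg of phthalo blue, x4 = kg of iron-oxide yellow, x5 = kg of talc.
Minimize 1.26x1 + 4.12x2 + 19.66x3 + 2.77x4 + 0.75x5 s.t.:
  4.4x1 + 4.1x2 + 1.6x3 + 4x4 + 2.75x5 ≥ 10.15   (density contribution)
  220x4 ≥ 229   (yellow component)
  x1, x2, x3, x4, x5 ≥ 0.
At the optimum only iron-oxide yellow, talc are positive (barium sulfate, titanium dioxide, phthalo blue = 0). The density contribution and yellow component requirements are met with equality.
That vertex is x4 = 1.041, x5 = 2.177.
Cost = 2.77·1.041 + 0.75·2.177 = 4.5163.

£4.52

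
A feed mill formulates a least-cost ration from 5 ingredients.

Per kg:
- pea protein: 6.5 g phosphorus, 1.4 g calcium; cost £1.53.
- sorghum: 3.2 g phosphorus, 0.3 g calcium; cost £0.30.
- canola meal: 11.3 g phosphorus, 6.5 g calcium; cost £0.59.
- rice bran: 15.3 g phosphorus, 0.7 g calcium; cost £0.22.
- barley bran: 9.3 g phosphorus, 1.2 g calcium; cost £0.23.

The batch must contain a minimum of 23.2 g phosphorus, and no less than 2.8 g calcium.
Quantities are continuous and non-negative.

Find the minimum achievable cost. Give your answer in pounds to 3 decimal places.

£0.458

This is a linear program. Let x1 = kg of pea protein, x2 = kg of sorghum, x3 = kg of canola meal, x4 = kg of rice bran, x5 = kg of barley bran.
Minimize 1.53x1 + 0.3x2 + 0.59x3 + 0.22x4 + 0.23x5 s.t.:
  6.5x1 + 3.2x2 + 11.3x3 + 15.3x4 + 9.3x5 ≥ 23.2   (phosphorus)
  1.4x1 + 0.3x2 + 6.5x3 + 0.7x4 + 1.2x5 ≥ 2.8   (calcium)
  x1, x2, x3, x4, x5 ≥ 0.
The minimum-cost mix takes nothing from pea protein, sorghum, barley bran — only canola meal, rice bran. Binding constraints: phosphorus and calcium.
Solving gives x3 = 0.2906, x4 = 1.302.
Objective = 0.59·0.2906 + 0.22·1.302 = 0.45789.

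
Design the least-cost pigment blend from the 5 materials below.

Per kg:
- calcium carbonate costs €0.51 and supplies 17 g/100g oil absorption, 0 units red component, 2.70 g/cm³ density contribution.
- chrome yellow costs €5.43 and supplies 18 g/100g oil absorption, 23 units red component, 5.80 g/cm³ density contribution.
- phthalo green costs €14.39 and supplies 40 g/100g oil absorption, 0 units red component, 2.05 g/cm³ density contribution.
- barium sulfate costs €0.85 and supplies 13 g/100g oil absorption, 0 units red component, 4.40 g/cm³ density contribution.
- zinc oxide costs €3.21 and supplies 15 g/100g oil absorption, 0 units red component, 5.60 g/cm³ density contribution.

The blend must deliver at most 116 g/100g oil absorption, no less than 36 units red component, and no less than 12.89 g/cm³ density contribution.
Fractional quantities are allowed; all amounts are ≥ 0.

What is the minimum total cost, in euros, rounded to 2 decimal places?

€9.22

This is a linear program. Let x1 = kg of calcium carbonate, x2 = kg of chrome yellow, x3 = kg of phthalo green, x4 = kg of barium sulfate, x5 = kg of zinc oxide.
Minimize 0.51x1 + 5.43x2 + 14.39x3 + 0.85x4 + 3.21x5 with:
  17x1 + 18x2 + 40x3 + 13x4 + 15x5 ≤ 116   (oil absorption)
  23x2 ≥ 36   (red component)
  2.7x1 + 5.8x2 + 2.05x3 + 4.4x4 + 5.6x5 ≥ 12.89   (density contribution)
  x1, x2, x3, x4, x5 ≥ 0.
The minimum-cost mix takes nothing from phthalo green, barium sulfate, zinc oxide — only calcium carbonate, chrome yellow. The red component and density contribution requirements are met with equality.
That vertex is x1 = 1.412, x2 = 1.565.
Objective = 0.51·1.412 + 5.43·1.565 = 9.2181.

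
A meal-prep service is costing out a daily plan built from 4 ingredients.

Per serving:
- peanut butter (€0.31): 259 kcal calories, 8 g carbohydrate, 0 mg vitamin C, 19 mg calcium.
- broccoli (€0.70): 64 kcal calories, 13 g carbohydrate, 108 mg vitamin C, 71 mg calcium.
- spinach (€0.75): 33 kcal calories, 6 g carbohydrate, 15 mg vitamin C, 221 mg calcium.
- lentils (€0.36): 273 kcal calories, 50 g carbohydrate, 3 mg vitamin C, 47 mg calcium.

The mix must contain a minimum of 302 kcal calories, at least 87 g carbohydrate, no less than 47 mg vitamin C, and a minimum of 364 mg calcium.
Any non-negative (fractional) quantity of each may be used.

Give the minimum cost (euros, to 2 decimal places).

€1.64

Let x1 = servings of peanut butter, x2 = servings of broccoli, x3 = servings of spinach, x4 = servings of lentils.
Minimize 0.31x1 + 0.7x2 + 0.75x3 + 0.36x4 with:
  259x1 + 64x2 + 33x3 + 273x4 ≥ 302   (calories)
  8x1 + 13x2 + 6x3 + 50x4 ≥ 87   (carbohydrate)
  108x2 + 15x3 + 3x4 ≥ 47   (vitamin C)
  19x1 + 71x2 + 221x3 + 47x4 ≥ 364   (calcium)
  x1, x2, x3, x4 ≥ 0.
At the optimum only broccoli, spinach, lentils are positive (peanut butter = 0). Binding constraints: carbohydrate, vitamin C, calcium.
Optimal quantities: broccoli = 0.2189 servings, spinach = 1.251 servings, lentils = 1.533 servings.
Total cost: 0.7·0.2189 + 0.75·1.251 + 0.36·1.533 = 1.6434.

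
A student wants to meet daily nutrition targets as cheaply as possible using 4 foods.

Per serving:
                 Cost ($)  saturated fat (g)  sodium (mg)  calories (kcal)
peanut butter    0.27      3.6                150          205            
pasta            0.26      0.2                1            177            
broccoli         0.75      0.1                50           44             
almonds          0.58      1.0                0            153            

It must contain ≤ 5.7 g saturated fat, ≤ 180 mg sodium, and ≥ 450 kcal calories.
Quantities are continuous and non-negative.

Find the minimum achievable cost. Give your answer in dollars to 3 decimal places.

Treat it as an LP. Let x1 = servings of peanut butter, x2 = servings of pasta, x3 = servings of broccoli, x4 = servings of almonds.
min 0.27x1 + 0.26x2 + 0.75x3 + 0.58x4 subject to:
  3.6x1 + 0.2x2 + 0.1x3 + 1x4 ≤ 5.7   (saturated fat)
  150x1 + 1x2 + 50x3 ≤ 180   (sodium)
  205x1 + 177x2 + 44x3 + 153x4 ≥ 450   (calories)
  x1, x2, x3, x4 ≥ 0.
At the optimum only peanut butter, pasta are positive (broccoli, almonds = 0). Binding constraints: sodium and calories.
So peanut butter = 1.192 servings, pasta = 1.162 servings.
Hence cost = 0.27·1.192 + 0.26·1.162 = $0.62396.

$0.624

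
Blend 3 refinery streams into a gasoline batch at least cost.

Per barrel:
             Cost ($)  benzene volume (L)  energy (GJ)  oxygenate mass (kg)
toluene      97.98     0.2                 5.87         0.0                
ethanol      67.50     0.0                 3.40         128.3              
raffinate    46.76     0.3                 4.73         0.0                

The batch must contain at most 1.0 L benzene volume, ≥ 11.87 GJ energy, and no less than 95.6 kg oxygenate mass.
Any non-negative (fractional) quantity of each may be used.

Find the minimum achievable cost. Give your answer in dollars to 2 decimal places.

$142.60

Let x1 = barrels of toluene, x2 = barrels of ethanol, x3 = barrels of raffinate.
Minimise 97.98x1 + 67.5x2 + 46.76x3 with:
  0.2x1 + 0.3x3 ≤ 1   (benzene volume)
  5.87x1 + 3.4x2 + 4.73x3 ≥ 11.87   (energy)
  128.3x2 ≥ 95.6   (oxygenate mass)
  x1, x2, x3 ≥ 0.
The optimal basis is {ethanol, raffinate}; toluene drops out. There the energy and oxygenate mass constraints are tight.
So ethanol = 0.7451 barrels, raffinate = 1.974 barrels.
Cost = 67.5·0.7451 + 46.76·1.974 = 142.5985.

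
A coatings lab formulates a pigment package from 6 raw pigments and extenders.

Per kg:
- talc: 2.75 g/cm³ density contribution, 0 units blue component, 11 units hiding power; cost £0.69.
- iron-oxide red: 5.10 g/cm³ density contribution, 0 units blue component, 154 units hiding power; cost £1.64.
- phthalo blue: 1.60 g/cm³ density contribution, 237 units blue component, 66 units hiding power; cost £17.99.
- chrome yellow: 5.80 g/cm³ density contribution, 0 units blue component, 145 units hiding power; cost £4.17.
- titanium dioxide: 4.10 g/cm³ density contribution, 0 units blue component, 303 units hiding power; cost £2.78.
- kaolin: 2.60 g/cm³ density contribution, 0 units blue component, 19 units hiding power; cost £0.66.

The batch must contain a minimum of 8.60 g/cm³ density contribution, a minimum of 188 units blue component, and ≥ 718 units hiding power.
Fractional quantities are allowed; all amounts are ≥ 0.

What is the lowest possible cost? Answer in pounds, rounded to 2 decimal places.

£20.38

This is a linear program. Let x1 = kg of talc, x2 = kg of iron-oxide red, x3 = kg of phthalo blue, x4 = kg of chrome yellow, x5 = kg of titanium dioxide, x6 = kg of kaolin.
Minimise 0.69x1 + 1.64x2 + 17.99x3 + 4.17x4 + 2.78x5 + 0.66x6 s.t.:
  2.75x1 + 5.1x2 + 1.6x3 + 5.8x4 + 4.1x5 + 2.6x6 ≥ 8.6   (density contribution)
  237x3 ≥ 188   (blue component)
  11x1 + 154x2 + 66x3 + 145x4 + 303x5 + 19x6 ≥ 718   (hiding power)
  x1, x2, x3, x4, x5, x6 ≥ 0.
The minimum-cost mix takes nothing from talc, iron-oxide red, chrome yellow, kaolin — only phthalo blue, titanium dioxide. Binding constraints: blue component and hiding power.
So phthalo blue = 0.7932 kg, titanium dioxide = 2.197 kg.
Objective = 17.99·0.7932 + 2.78·2.197 = 20.3773.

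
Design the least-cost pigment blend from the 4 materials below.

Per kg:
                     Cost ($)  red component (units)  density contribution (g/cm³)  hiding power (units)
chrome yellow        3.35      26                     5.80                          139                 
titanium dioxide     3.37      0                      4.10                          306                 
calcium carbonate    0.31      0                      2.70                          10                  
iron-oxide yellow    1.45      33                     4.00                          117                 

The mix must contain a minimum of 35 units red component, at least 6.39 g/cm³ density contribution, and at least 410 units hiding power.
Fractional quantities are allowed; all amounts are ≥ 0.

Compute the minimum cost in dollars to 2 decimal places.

$4.69

Let x1 = kg of chrome yellow, x2 = kg of titanium dioxide, x3 = kg of calcium carbonate, x4 = kg of iron-oxide yellow.
Minimize 3.35x1 + 3.37x2 + 0.31x3 + 1.45x4 with:
  26x1 + 33x4 ≥ 35   (red component)
  5.8x1 + 4.1x2 + 2.7x3 + 4x4 ≥ 6.39   (density contribution)
  139x1 + 306x2 + 10x3 + 117x4 ≥ 410   (hiding power)
  x1, x2, x3, x4 ≥ 0.
The optimal basis is {titanium dioxide, iron-oxide yellow}; chrome yellow, calcium carbonate drop out. The red component and hiding power requirements are met with equality.
Optimal quantities: titanium dioxide = 0.9343 kg, iron-oxide yellow = 1.061 kg.
Total cost: 3.37·0.9343 + 1.45·1.061 = 4.6870.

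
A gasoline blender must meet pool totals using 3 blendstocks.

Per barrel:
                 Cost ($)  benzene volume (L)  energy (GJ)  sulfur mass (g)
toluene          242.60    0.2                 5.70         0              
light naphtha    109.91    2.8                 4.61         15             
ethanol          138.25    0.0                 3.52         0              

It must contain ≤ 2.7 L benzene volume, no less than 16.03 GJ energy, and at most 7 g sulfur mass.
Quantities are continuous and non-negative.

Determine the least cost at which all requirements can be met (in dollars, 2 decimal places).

$596.38

Let x1 = barrels of toluene, x2 = barrels of light naphtha, x3 = barrels of ethanol.
Minimise 242.6x1 + 109.91x2 + 138.25x3 subject to:
  0.2x1 + 2.8x2 ≤ 2.7   (benzene volume)
  5.7x1 + 4.61x2 + 3.52x3 ≥ 16.03   (energy)
  15x2 ≤ 7   (sulfur mass)
  x1, x2, x3 ≥ 0.
The optimal basis is {light naphtha, ethanol}; toluene drops out. The energy and sulfur mass requirements are met with equality.
So light naphtha = 0.46667 barrels, ethanol = 3.9428 barrels.
Hence cost = 109.91·0.46667 + 138.25·3.9428 = $596.3838.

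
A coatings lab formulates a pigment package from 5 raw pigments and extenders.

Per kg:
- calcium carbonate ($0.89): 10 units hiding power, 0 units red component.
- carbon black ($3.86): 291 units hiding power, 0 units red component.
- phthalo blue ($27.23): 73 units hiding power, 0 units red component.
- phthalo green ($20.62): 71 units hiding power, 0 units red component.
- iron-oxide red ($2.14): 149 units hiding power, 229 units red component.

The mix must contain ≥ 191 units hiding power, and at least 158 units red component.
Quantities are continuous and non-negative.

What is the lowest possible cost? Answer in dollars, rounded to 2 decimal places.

$2.65

This is a linear program. Let x1 = kg of calcium carbonate, x2 = kg of carbon black, x3 = kg of phthalo blue, x4 = kg of phthalo green, x5 = kg of iron-oxide red.
Minimise 0.89x1 + 3.86x2 + 27.23x3 + 20.62x4 + 2.14x5 s.t.:
  10x1 + 291x2 + 73x3 + 71x4 + 149x5 ≥ 191   (hiding power)
  229x5 ≥ 158   (red component)
  x1, x2, x3, x4, x5 ≥ 0.
At the optimum only carbon black, iron-oxide red are positive (calcium carbonate, phthalo blue, phthalo green = 0). Binding constraints: hiding power and red component.
So carbon black = 0.3031 kg, iron-oxide red = 0.69 kg.
Cost = 3.86·0.3031 + 2.14·0.69 = 2.6466.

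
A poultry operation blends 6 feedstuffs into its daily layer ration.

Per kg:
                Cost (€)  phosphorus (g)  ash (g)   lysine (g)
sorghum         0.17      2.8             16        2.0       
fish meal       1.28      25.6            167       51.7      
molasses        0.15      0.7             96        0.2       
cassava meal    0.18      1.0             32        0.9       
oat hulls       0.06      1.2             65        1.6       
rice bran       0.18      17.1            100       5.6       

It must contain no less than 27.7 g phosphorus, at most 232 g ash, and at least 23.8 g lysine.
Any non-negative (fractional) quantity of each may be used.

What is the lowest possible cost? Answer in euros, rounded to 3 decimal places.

€0.635

Let x1 = kg of sorghum, x2 = kg of fish meal, x3 = kg of molasses, x4 = kg of cassava meal, x5 = kg of oat hulls, x6 = kg of rice bran.
min 0.17x1 + 1.28x2 + 0.15x3 + 0.18x4 + 0.06x5 + 0.18x6 s.t.:
  2.8x1 + 25.6x2 + 0.7x3 + 1x4 + 1.2x5 + 17.1x6 ≥ 27.7   (phosphorus)
  16x1 + 167x2 + 96x3 + 32x4 + 65x5 + 100x6 ≤ 232   (ash)
  2x1 + 51.7x2 + 0.2x3 + 0.9x4 + 1.6x5 + 5.6x6 ≥ 23.8   (lysine)
  x1, x2, x3, x4, x5, x6 ≥ 0.
The optimal basis is {fish meal, rice bran}; sorghum, molasses, cassava meal, oat hulls drop out. There the phosphorus and lysine constraints are tight.
Solving gives x2 = 0.34, x6 = 1.111.
Objective = 1.28·0.34 + 0.18·1.111 = 0.63518.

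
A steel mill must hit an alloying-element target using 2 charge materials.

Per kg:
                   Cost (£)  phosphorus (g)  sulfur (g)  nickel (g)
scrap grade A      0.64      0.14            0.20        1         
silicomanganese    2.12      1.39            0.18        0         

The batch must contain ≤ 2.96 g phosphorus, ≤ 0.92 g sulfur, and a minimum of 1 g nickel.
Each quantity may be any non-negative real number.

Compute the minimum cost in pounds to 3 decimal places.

£0.640

Treat it as an LP. Let x1 = kg of scrap grade A, x2 = kg of silicomanganese.
min 0.64x1 + 2.12x2 subject to:
  0.14x1 + 1.39x2 ≤ 2.96   (phosphorus)
  0.2x1 + 0.18x2 ≤ 0.92   (sulfur)
  1x1 ≥ 1   (nickel)
  x1, x2 ≥ 0.
The cheapest feasible vertex uses only scrap grade A; silicomanganese is not used. Binding constraint: nickel.
That vertex is x1 = 1.
Hence cost = 0.64·1 = £0.64000.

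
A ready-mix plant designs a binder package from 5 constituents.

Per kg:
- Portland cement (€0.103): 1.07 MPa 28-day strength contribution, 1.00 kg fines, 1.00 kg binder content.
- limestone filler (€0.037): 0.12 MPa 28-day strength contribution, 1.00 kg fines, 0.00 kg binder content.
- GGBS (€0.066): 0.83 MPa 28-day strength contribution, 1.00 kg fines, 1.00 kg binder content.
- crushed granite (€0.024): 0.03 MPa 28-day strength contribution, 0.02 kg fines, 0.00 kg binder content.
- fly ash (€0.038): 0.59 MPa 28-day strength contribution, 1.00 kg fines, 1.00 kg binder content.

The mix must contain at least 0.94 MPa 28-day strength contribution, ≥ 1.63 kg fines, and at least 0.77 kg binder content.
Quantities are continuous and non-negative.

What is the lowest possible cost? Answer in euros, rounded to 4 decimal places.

€0.0619

Let x1 = kg of Portland cement, x2 = kg of limestone filler, x3 = kg of GGBS, x4 = kg of crushed granite, x5 = kg of fly ash.
min 0.103x1 + 0.037x2 + 0.066x3 + 0.024x4 + 0.038x5 s.t.:
  1.07x1 + 0.12x2 + 0.83x3 + 0.03x4 + 0.59x5 ≥ 0.94   (28-day strength contribution)
  1x1 + 1x2 + 1x3 + 0.02x4 + 1x5 ≥ 1.63   (fines)
  1x1 + 1x3 + 1x5 ≥ 0.77   (binder content)
  x1, x2, x3, x4, x5 ≥ 0.
At the optimum only limestone filler, fly ash are positive (Portland cement, GGBS, crushed granite = 0). Binding constraints: 28-day strength contribution and fines.
Solving gives x2 = 0.04617, x5 = 1.584.
Hence cost = 0.037·0.04617 + 0.038·1.584 = €0.061900.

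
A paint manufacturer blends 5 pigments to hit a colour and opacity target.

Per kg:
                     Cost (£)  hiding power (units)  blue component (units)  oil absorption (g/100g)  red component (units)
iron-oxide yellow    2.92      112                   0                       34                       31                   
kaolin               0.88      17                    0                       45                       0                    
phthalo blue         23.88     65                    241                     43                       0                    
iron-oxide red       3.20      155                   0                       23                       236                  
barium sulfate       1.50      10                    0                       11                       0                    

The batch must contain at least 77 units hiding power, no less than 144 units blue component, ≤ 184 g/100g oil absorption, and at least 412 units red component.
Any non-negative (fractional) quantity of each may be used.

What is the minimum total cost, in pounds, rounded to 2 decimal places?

£19.85

Set it up as a linear program. Let x1 = kg of iron-oxide yellow, x2 = kg of kaolin, x3 = kg of phthalo blue, x4 = kg of iron-oxide red, x5 = kg of barium sulfate.
min 2.92x1 + 0.88x2 + 23.88x3 + 3.2x4 + 1.5x5 s.t.:
  112x1 + 17x2 + 65x3 + 155x4 + 10x5 ≥ 77   (hiding power)
  241x3 ≥ 144   (blue component)
  34x1 + 45x2 + 43x3 + 23x4 + 11x5 ≤ 184   (oil absorption)
  31x1 + 236x4 ≥ 412   (red component)
  x1, x2, x3, x4, x5 ≥ 0.
The cheapest feasible vertex uses only phthalo blue, iron-oxide red; iron-oxide yellow, kaolin, barium sulfate are not used. The blue component and red component requirements are met with equality.
Optimal quantities: phthalo blue = 0.59751 kg, iron-oxide red = 1.74576 kg.
Objective = 23.88·0.59751 + 3.2·1.74576 = 19.85497.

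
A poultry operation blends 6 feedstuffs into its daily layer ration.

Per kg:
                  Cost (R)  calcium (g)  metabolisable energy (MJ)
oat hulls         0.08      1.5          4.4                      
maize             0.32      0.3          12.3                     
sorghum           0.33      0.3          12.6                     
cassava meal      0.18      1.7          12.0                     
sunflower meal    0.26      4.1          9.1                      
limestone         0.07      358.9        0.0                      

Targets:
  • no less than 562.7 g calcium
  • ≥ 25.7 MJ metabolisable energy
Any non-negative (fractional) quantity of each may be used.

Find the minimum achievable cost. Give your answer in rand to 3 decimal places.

R0.495

Set it up as a linear program. Let x1 = kg of oat hulls, x2 = kg of maize, x3 = kg of sorghum, x4 = kg of cassava meal, x5 = kg of sunflower meal, x6 = kg of limestone.
Minimise 0.08x1 + 0.32x2 + 0.33x3 + 0.18x4 + 0.26x5 + 0.07x6 subject to:
  1.5x1 + 0.3x2 + 0.3x3 + 1.7x4 + 4.1x5 + 358.9x6 ≥ 562.7   (calcium)
  4.4x1 + 12.3x2 + 12.6x3 + 12x4 + 9.1x5 ≥ 25.7   (metabolisable energy)
  x1, x2, x3, x4, x5, x6 ≥ 0.
The minimum-cost mix takes nothing from oat hulls, maize, sorghum, sunflower meal — only cassava meal, limestone. Binding constraints: calcium and metabolisable energy.
That vertex is x4 = 2.142, x6 = 1.558.
Hence cost = 0.18·2.142 + 0.07·1.558 = R0.49462.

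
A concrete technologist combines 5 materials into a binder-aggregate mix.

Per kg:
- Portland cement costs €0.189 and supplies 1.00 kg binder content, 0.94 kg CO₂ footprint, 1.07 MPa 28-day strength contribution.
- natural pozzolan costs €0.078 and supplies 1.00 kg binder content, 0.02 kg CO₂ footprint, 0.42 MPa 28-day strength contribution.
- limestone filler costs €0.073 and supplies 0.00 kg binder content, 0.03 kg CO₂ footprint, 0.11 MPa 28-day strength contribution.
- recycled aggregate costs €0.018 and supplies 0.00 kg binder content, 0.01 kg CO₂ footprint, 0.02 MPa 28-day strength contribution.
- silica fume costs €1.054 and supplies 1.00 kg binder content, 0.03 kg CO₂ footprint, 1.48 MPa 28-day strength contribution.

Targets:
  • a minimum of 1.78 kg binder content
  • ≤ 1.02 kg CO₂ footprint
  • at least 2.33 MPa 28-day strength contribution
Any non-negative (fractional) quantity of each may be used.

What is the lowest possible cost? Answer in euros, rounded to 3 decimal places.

Let x1 = kg of Portland cement, x2 = kg of natural pozzolan, x3 = kg of limestone filler, x4 = kg of recycled aggregate, x5 = kg of silica fume.
min 0.189x1 + 0.078x2 + 0.073x3 + 0.018x4 + 1.054x5 s.t.:
  1x1 + 1x2 + 1x5 ≥ 1.78   (binder content)
  0.94x1 + 0.02x2 + 0.03x3 + 0.01x4 + 0.03x5 ≤ 1.02   (CO₂ footprint)
  1.07x1 + 0.42x2 + 0.11x3 + 0.02x4 + 1.48x5 ≥ 2.33   (28-day strength contribution)
  x1, x2, x3, x4, x5 ≥ 0.
The minimum-cost mix takes nothing from limestone filler, recycled aggregate, silica fume — only Portland cement, natural pozzolan. The CO₂ footprint and 28-day strength contribution requirements are met with equality.
So Portland cement = 1.022 kg, natural pozzolan = 2.943 kg.
Total cost: 0.189·1.022 + 0.078·2.943 = 0.42271.

€0.423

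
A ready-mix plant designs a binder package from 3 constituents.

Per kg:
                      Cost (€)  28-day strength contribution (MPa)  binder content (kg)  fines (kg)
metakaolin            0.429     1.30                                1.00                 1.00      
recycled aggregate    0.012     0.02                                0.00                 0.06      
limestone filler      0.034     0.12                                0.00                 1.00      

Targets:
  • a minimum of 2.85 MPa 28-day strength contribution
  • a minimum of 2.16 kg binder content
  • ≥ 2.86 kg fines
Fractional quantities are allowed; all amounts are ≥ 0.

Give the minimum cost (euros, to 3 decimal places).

€0.950

Treat it as an LP. Let x1 = kg of metakaolin, x2 = kg of recycled aggregate, x3 = kg of limestone filler.
min 0.429x1 + 0.012x2 + 0.034x3 with:
  1.3x1 + 0.02x2 + 0.12x3 ≥ 2.85   (28-day strength contribution)
  1x1 ≥ 2.16   (binder content)
  1x1 + 0.06x2 + 1x3 ≥ 2.86   (fines)
  x1, x2, x3 ≥ 0.
At the optimum only metakaolin, limestone filler are positive (recycled aggregate = 0). There the binder content and fines constraints are tight.
Solving gives x1 = 2.16, x3 = 0.7.
Objective = 0.429·2.16 + 0.034·0.7 = 0.95044.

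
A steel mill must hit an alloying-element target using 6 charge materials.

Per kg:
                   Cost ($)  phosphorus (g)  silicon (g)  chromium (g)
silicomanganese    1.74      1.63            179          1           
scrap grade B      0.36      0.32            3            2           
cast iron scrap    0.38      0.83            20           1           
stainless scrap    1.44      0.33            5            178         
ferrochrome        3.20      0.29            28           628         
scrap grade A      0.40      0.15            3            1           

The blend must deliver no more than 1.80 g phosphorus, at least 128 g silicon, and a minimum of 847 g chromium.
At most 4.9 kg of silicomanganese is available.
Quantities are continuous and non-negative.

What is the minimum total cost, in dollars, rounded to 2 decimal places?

$5.19

This is a linear program. Let x1 = kg of silicomanganese, x2 = kg of scrap grade B, x3 = kg of cast iron scrap, x4 = kg of stainless scrap, x5 = kg of ferrochrome, x6 = kg of scrap grade A.
Minimise 1.74x1 + 0.36x2 + 0.38x3 + 1.44x4 + 3.2x5 + 0.4x6 subject to:
  1.63x1 + 0.32x2 + 0.83x3 + 0.33x4 + 0.29x5 + 0.15x6 ≤ 1.8   (phosphorus)
  179x1 + 3x2 + 20x3 + 5x4 + 28x5 + 3x6 ≥ 128   (silicon)
  1x1 + 2x2 + 1x3 + 178x4 + 628x5 + 1x6 ≥ 847   (chromium)
  x1 ≤ 4.9
  x1, x2, x3, x4, x5, x6 ≥ 0.
The optimal basis is {silicomanganese, ferrochrome}; scrap grade B, cast iron scrap, stainless scrap, scrap grade A drop out. The silicon and chromium requirements are met with equality.
So silicomanganese = 0.5042 kg, ferrochrome = 1.348 kg.
Objective = 1.74·0.5042 + 3.2·1.348 = 5.1909.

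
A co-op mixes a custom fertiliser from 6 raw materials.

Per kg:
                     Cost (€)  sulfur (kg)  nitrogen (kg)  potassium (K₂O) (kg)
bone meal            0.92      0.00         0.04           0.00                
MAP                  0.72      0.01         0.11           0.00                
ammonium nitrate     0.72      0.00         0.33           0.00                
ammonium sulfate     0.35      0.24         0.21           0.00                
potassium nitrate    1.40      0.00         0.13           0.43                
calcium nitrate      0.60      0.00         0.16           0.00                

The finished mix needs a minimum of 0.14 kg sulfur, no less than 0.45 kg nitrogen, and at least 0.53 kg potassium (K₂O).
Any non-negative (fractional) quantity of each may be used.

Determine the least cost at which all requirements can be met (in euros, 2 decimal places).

Let x1 = kg of bone meal, x2 = kg of MAP, x3 = kg of ammonium nitrate, x4 = kg of ammonium sulfate, x5 = kg of potassium nitrate, x6 = kg of calcium nitrate.
min 0.92x1 + 0.72x2 + 0.72x3 + 0.35x4 + 1.4x5 + 0.6x6 subject to:
  0.01x2 + 0.24x4 ≥ 0.14   (sulfur)
  0.04x1 + 0.11x2 + 0.33x3 + 0.21x4 + 0.13x5 + 0.16x6 ≥ 0.45   (nitrogen)
  0.43x5 ≥ 0.53   (potassium (K₂O))
  x1, x2, x3, x4, x5, x6 ≥ 0.
The minimum-cost mix takes nothing from bone meal, MAP, ammonium nitrate, calcium nitrate — only ammonium sulfate, potassium nitrate. There the nitrogen and potassium (K₂O) constraints are tight.
So ammonium sulfate = 1.38 kg, potassium nitrate = 1.233 kg.
Objective = 0.35·1.38 + 1.4·1.233 = 2.2092.

€2.21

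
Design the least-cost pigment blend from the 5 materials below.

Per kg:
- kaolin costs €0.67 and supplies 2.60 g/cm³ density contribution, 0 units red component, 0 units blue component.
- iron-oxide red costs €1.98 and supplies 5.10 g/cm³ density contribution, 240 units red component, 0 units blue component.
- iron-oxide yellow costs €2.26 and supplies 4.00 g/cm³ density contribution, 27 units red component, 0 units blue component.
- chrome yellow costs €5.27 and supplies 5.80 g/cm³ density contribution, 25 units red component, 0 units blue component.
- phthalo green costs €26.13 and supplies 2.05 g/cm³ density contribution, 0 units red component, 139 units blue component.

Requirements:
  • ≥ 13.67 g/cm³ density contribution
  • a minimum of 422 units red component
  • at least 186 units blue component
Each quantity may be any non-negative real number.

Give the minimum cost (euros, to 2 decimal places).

Let x1 = kg of kaolin, x2 = kg of iron-oxide red, x3 = kg of iron-oxide yellow, x4 = kg of chrome yellow, x5 = kg of phthalo green.
Minimise 0.67x1 + 1.98x2 + 2.26x3 + 5.27x4 + 26.13x5 subject to:
  2.6x1 + 5.1x2 + 4x3 + 5.8x4 + 2.05x5 ≥ 13.67   (density contribution)
  240x2 + 27x3 + 25x4 ≥ 422   (red component)
  139x5 ≥ 186   (blue component)
  x1, x2, x3, x4, x5 ≥ 0.
The cheapest feasible vertex uses only kaolin, iron-oxide red, phthalo green; iron-oxide yellow, chrome yellow are not used. The density contribution, red component, blue component requirements are met with equality.
So kaolin = 0.7536 kg, iron-oxide red = 1.758 kg, phthalo green = 1.338 kg.
Cost = 0.67·0.7536 + 1.98·1.758 + 26.13·1.338 = 38.9477.

€38.95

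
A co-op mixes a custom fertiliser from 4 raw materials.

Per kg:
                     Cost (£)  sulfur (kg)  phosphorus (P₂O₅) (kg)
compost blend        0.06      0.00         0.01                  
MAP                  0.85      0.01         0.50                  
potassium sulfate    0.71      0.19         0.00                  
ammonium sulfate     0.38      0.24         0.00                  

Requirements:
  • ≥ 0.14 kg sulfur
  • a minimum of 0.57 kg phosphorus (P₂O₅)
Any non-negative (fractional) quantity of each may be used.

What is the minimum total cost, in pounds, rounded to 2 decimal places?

£1.17

Let x1 = kg of compost blend, x2 = kg of MAP, x3 = kg of potassium sulfate, x4 = kg of ammonium sulfate.
min 0.06x1 + 0.85x2 + 0.71x3 + 0.38x4 with:
  0.01x2 + 0.19x3 + 0.24x4 ≥ 0.14   (sulfur)
  0.01x1 + 0.5x2 ≥ 0.57   (phosphorus (P₂O₅))
  x1, x2, x3, x4 ≥ 0.
At the optimum only MAP, ammonium sulfate are positive (compost blend, potassium sulfate = 0). There the sulfur and phosphorus (P₂O₅) constraints are tight.
Solving gives x2 = 1.14, x4 = 0.5358.
Hence cost = 0.85·1.14 + 0.38·0.5358 = £1.1726.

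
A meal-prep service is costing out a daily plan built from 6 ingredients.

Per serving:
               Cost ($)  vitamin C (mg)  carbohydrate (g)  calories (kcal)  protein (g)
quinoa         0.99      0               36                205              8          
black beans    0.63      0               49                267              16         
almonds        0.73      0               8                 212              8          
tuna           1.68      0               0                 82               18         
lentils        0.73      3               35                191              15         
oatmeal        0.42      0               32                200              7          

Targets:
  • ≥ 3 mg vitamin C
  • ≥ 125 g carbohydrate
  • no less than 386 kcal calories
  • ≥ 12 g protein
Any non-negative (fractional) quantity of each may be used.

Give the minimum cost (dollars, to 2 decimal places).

$1.89

This is a linear program. Let x1 = servings of quinoa, x2 = servings of black beans, x3 = servings of almonds, x4 = servings of tuna, x5 = servings of lentils, x6 = servings of oatmeal.
min 0.99x1 + 0.63x2 + 0.73x3 + 1.68x4 + 0.73x5 + 0.42x6 with:
  3x5 ≥ 3   (vitamin C)
  36x1 + 49x2 + 8x3 + 35x5 + 32x6 ≥ 125   (carbohydrate)
  205x1 + 267x2 + 212x3 + 82x4 + 191x5 + 200x6 ≥ 386   (calories)
  8x1 + 16x2 + 8x3 + 18x4 + 15x5 + 7x6 ≥ 12   (protein)
  x1, x2, x3, x4, x5, x6 ≥ 0.
At the optimum only black beans, lentils are positive (quinoa, almonds, tuna, oatmeal = 0). The vitamin C and carbohydrate requirements are met with equality.
That vertex is x2 = 1.837, x5 = 1.
Hence cost = 0.63·1.837 + 0.73·1 = $1.8873.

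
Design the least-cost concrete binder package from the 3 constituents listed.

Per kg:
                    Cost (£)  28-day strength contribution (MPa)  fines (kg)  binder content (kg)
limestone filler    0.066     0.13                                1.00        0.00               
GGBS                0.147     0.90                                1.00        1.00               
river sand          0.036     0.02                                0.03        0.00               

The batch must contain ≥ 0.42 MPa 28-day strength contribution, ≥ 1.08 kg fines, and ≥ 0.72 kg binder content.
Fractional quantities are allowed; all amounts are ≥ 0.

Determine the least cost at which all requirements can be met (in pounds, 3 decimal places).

£0.130

Let x1 = kg of limestone filler, x2 = kg of GGBS, x3 = kg of river sand.
Minimize 0.066x1 + 0.147x2 + 0.036x3 with:
  0.13x1 + 0.9x2 + 0.02x3 ≥ 0.42   (28-day strength contribution)
  1x1 + 1x2 + 0.03x3 ≥ 1.08   (fines)
  1x2 ≥ 0.72   (binder content)
  x1, x2, x3 ≥ 0.
The minimum-cost mix takes nothing from river sand — only limestone filler, GGBS. Binding constraints: fines and binder content.
So limestone filler = 0.36 kg, GGBS = 0.72 kg.
Hence cost = 0.066·0.36 + 0.147·0.72 = £0.12960.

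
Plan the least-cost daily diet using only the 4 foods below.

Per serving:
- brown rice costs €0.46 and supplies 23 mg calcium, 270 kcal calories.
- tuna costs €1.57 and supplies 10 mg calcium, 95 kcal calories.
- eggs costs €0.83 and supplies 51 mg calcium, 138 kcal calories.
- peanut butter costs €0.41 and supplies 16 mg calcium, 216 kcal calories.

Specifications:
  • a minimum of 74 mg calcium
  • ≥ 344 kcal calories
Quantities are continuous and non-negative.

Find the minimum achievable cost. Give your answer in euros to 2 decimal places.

Let x1 = servings of brown rice, x2 = servings of tuna, x3 = servings of eggs, x4 = servings of peanut butter.
min 0.46x1 + 1.57x2 + 0.83x3 + 0.41x4 s.t.:
  23x1 + 10x2 + 51x3 + 16x4 ≥ 74   (calcium)
  270x1 + 95x2 + 138x3 + 216x4 ≥ 344   (calories)
  x1, x2, x3, x4 ≥ 0.
The minimum-cost mix takes nothing from tuna, peanut butter — only brown rice, eggs. The calcium and calories requirements are met with equality.
Optimal quantities: brown rice = 0.692 servings, eggs = 1.139 servings.
Cost = 0.46·0.692 + 0.83·1.139 = 1.2637.

€1.26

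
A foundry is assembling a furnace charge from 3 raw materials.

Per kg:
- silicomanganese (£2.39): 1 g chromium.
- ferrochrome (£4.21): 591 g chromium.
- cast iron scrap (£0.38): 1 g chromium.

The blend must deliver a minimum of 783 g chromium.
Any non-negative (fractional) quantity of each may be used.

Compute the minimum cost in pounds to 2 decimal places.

Let x1 = kg of silicomanganese, x2 = kg of ferrochrome, x3 = kg of cast iron scrap.
min 2.39x1 + 4.21x2 + 0.38x3 with:
  1x1 + 591x2 + 1x3 ≥ 783   (chromium)
  x1, x2, x3 ≥ 0.
The cheapest feasible vertex uses only ferrochrome; silicomanganese, cast iron scrap are not used. Binding constraint: chromium.
Solving gives x2 = 1.325.
Total cost: 4.21·1.325 = 5.5783.

£5.58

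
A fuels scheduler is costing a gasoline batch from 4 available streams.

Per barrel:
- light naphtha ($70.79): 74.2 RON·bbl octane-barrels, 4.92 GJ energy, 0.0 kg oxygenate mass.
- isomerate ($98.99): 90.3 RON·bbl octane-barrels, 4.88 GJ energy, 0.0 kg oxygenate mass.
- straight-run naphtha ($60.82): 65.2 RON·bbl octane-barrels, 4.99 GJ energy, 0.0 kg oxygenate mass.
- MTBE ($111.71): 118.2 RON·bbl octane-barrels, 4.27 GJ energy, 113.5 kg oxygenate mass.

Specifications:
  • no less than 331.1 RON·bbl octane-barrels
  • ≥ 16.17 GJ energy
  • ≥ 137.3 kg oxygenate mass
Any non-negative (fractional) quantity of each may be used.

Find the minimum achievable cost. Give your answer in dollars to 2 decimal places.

Let x1 = barrels of light naphtha, x2 = barrels of isomerate, x3 = barrels of straight-run naphtha, x4 = barrels of MTBE.
Minimise 70.79x1 + 98.99x2 + 60.82x3 + 111.71x4 subject to:
  74.2x1 + 90.3x2 + 65.2x3 + 118.2x4 ≥ 331.1   (octane-barrels)
  4.92x1 + 4.88x2 + 4.99x3 + 4.27x4 ≥ 16.17   (energy)
  113.5x4 ≥ 137.3   (oxygenate mass)
  x1, x2, x3, x4 ≥ 0.
At the optimum only straight-run naphtha, MTBE are positive (light naphtha, isomerate = 0). There the octane-barrels and oxygenate mass constraints are tight.
That vertex is x3 = 2.8852, x4 = 1.2097.
Total cost: 60.82·2.8852 + 111.71·1.2097 = 310.6135.

$310.61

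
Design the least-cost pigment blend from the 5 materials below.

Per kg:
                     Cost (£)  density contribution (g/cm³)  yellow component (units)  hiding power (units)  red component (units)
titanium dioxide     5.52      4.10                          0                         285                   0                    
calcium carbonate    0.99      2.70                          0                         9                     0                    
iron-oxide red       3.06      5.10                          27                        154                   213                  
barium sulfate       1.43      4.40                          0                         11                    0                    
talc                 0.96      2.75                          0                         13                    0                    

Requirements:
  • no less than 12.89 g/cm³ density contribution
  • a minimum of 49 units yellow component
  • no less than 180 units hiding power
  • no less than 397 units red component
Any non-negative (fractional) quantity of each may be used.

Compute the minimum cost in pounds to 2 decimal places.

Set it up as a linear program. Let x1 = kg of titanium dioxide, x2 = kg of calcium carbonate, x3 = kg of iron-oxide red, x4 = kg of barium sulfate, x5 = kg of talc.
min 5.52x1 + 0.99x2 + 3.06x3 + 1.43x4 + 0.96x5 s.t.:
  4.1x1 + 2.7x2 + 5.1x3 + 4.4x4 + 2.75x5 ≥ 12.89   (density contribution)
  27x3 ≥ 49   (yellow component)
  285x1 + 9x2 + 154x3 + 11x4 + 13x5 ≥ 180   (hiding power)
  213x3 ≥ 397   (red component)
  x1, x2, x3, x4, x5 ≥ 0.
At the optimum only iron-oxide red, barium sulfate are positive (titanium dioxide, calcium carbonate, talc = 0). The density contribution and red component requirements are met with equality.
So iron-oxide red = 1.864 kg, barium sulfate = 0.7692 kg.
Objective = 3.06·1.864 + 1.43·0.7692 = 6.8038.

£6.80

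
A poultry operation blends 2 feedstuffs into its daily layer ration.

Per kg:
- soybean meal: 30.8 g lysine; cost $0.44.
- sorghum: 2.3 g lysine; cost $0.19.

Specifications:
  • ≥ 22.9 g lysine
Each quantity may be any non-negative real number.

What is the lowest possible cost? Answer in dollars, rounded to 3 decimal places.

Set it up as a linear program. Let x1 = kg of soybean meal, x2 = kg of sorghum.
min 0.44x1 + 0.19x2 with:
  30.8x1 + 2.3x2 ≥ 22.9   (lysine)
  x1, x2 ≥ 0.
The optimal basis is {soybean meal}; sorghum drops out. The lysine requirement is met with equality.
Solving gives x1 = 0.7435.
Cost = 0.44·0.7435 = 0.32714.

$0.327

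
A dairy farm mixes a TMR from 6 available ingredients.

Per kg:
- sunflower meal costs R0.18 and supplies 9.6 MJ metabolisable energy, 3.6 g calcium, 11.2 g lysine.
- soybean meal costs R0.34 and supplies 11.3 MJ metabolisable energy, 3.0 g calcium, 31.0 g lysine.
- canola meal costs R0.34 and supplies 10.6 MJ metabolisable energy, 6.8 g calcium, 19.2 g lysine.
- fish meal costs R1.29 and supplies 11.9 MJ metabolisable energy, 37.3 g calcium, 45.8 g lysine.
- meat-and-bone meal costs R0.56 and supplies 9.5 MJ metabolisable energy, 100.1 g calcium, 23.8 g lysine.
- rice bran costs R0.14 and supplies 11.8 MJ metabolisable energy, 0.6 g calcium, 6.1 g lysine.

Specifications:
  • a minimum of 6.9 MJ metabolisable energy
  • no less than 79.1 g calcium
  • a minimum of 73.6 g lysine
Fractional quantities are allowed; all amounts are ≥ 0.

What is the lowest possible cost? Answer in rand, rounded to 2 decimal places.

R1.03

Let x1 = kg of sunflower meal, x2 = kg of soybean meal, x3 = kg of canola meal, x4 = kg of fish meal, x5 = kg of meat-and-bone meal, x6 = kg of rice bran.
Minimize 0.18x1 + 0.34x2 + 0.34x3 + 1.29x4 + 0.56x5 + 0.14x6 subject to:
  9.6x1 + 11.3x2 + 10.6x3 + 11.9x4 + 9.5x5 + 11.8x6 ≥ 6.9   (metabolisable energy)
  3.6x1 + 3x2 + 6.8x3 + 37.3x4 + 100.1x5 + 0.6x6 ≥ 79.1   (calcium)
  11.2x1 + 31x2 + 19.2x3 + 45.8x4 + 23.8x5 + 6.1x6 ≥ 73.6   (lysine)
  x1, x2, x3, x4, x5, x6 ≥ 0.
The cheapest feasible vertex uses only soybean meal, meat-and-bone meal; sunflower meal, canola meal, fish meal, rice bran are not used. Binding constraints: calcium and lysine.
Solving gives x2 = 1.809, x5 = 0.736.
Cost = 0.34·1.809 + 0.56·0.736 = 1.0272.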